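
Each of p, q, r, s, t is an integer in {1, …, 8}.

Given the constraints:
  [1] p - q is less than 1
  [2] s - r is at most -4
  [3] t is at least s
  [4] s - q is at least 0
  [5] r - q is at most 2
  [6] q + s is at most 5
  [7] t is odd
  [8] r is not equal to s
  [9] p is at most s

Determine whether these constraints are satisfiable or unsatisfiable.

Constraints 2, 4, and 5 give s − q ≥ 0, q − r ≥ -2, r − s ≥ 4.
Adding all 3 inequalities: the left sides telescope to 0, and the right sides sum to 0 + (-2) + 4 = 2. So 0 ≥ 2, which is false.

Unsatisfiable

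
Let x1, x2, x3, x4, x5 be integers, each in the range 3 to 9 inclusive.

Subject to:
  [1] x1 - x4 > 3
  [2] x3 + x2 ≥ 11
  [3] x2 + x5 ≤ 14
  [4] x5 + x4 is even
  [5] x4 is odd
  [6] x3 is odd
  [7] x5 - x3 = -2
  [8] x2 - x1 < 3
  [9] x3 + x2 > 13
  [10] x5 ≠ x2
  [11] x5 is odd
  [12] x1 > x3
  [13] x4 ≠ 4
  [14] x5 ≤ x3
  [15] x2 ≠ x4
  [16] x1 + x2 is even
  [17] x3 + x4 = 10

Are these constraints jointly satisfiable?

One satisfying assignment is x1 = 9, x2 = 9, x3 = 5, x4 = 5, x5 = 3.
For the less obvious constraints — constraint 1: x1 - x4 = 4; constraint 2: x3 + x2 = 14; constraint 3: x2 + x5 = 12 — and the others hold by inspection.

Satisfiable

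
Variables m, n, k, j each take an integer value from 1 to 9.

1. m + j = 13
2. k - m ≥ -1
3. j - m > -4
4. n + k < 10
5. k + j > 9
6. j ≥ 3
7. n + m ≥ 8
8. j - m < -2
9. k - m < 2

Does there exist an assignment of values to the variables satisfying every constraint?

One satisfying assignment is m = 8, n = 2, k = 7, j = 5.
For the less obvious constraints — constraint 1: m + j = 13; constraint 2: k - m = -1; constraint 3: j - m = -3 — and the others hold by inspection.

Satisfiable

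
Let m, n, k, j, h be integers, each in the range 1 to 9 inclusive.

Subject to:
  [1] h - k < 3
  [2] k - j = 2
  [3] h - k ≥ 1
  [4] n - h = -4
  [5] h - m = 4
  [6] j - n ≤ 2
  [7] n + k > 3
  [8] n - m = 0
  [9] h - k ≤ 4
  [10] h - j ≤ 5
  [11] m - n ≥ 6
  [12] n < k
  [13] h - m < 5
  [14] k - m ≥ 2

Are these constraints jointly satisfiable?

Constraints 3, 6, 10, 11, and 14 give n − j ≥ -2, j − h ≥ -5, h − k ≥ 1, k − m ≥ 2, m − n ≥ 6.
Adding all 5 inequalities: the left sides telescope to 0, and the right sides sum to (-2) + (-5) + 1 + 2 + 6 = 2. So 0 ≥ 2, which is false.

Unsatisfiable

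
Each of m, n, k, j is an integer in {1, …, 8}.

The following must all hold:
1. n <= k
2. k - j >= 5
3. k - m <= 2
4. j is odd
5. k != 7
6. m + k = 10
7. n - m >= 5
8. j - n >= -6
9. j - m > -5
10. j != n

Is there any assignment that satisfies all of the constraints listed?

Constraints 2, 3, 7, and 8 give j − n ≥ -6, n − m ≥ 5, m − k ≥ -2, k − j ≥ 5.
Adding all 4 inequalities: the left sides telescope to 0, and the right sides sum to (-6) + 5 + (-2) + 5 = 2. So 0 ≥ 2, which is false.

Unsatisfiable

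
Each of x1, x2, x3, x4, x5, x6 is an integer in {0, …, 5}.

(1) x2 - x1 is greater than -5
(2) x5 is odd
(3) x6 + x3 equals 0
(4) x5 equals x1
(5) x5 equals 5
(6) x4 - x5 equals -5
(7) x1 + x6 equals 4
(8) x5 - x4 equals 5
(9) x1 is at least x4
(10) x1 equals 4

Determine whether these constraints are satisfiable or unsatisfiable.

Unsatisfiable

Constraint 5 fixes x5 = 5 and constraint 10 fixes x1 = 4, but constraint 4 requires x5 = x1. Since 5 ≠ 4, contradiction.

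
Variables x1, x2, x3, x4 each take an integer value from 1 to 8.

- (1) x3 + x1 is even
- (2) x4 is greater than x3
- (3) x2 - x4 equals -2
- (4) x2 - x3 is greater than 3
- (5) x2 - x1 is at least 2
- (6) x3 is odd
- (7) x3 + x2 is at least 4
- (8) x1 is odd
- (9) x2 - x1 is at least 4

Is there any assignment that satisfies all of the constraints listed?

Satisfiable

Setting (x1, x2, x3, x4) = (1, 5, 1, 7) satisfies everything: constraint 3: x2 - x4 = -2; constraint 4: x2 - x3 = 4, and the others follow.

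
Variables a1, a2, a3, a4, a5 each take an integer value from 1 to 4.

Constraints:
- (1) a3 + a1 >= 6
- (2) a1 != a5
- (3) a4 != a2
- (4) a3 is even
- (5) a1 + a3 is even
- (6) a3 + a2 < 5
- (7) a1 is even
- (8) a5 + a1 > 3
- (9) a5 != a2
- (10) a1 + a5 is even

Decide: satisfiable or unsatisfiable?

The assignment a1 = 4, a2 = 1, a3 = 2, a4 = 4, a5 = 2 works:
  constraint 1 holds since a3 + a1 = 6.
  constraint 6 holds since a3 + a2 = 3.
  constraint 8 holds since a5 + a1 = 6.
The rest check out directly.

Satisfiable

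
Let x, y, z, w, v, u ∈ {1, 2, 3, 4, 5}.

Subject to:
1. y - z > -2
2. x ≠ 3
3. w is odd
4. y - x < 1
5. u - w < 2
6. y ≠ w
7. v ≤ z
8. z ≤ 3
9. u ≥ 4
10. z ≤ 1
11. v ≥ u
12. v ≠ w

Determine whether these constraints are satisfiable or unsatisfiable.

From constraints 9 and 11: v ≥ u and u ≥ 4, so v ≥ 4. From constraints 7 and 10: v ≤ z and z ≤ 1, so v ≤ 1. But 1 < 4, so no value of v works.

Unsatisfiable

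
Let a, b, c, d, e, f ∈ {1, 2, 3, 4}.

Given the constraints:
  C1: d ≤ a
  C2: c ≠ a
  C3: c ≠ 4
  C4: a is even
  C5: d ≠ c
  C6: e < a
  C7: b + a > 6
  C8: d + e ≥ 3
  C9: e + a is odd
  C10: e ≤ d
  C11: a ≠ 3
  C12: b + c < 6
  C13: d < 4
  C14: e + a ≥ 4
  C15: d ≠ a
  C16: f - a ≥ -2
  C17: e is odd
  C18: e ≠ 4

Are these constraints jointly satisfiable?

Take a = 4, b = 3, c = 1, d = 2, e = 1, f = 4. Then constraint 7: b + a = 7; constraint 8: d + e = 3; constraint 12: b + c = 4, and every other listed constraint is also met.

Satisfiable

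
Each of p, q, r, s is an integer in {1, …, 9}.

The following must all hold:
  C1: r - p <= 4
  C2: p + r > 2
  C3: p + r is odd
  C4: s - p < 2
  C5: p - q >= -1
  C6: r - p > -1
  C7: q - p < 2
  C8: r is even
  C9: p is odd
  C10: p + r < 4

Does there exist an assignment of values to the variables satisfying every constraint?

Try p = 1, q = 1, r = 2, s = 2.
Check constraint 1: r - p = 1; constraint 2: p + r = 3. The remaining constraints are straightforward to verify.

Satisfiable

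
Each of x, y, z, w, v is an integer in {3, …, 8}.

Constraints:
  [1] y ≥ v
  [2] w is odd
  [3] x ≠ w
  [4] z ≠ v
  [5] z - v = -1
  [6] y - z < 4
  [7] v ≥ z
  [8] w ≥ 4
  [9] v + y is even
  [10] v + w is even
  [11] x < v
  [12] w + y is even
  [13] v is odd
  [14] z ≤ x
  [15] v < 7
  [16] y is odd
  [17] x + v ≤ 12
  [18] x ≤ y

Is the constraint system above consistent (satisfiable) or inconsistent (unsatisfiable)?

Satisfiable

Try x = 4, y = 5, z = 4, w = 5, v = 5.
Check constraint 5: z - v = -1; constraint 6: y - z = 1. The remaining constraints are straightforward to verify.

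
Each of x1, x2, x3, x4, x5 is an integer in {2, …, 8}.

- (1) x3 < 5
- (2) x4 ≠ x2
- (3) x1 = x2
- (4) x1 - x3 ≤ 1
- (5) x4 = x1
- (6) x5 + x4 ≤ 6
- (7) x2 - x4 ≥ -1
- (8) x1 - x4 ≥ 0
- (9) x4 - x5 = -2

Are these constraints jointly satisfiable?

From constraints 3 and 5, x4 = x1 = x2, so x4 = x2. But constraint 2 says x4 ≠ x2. Contradiction.

Unsatisfiable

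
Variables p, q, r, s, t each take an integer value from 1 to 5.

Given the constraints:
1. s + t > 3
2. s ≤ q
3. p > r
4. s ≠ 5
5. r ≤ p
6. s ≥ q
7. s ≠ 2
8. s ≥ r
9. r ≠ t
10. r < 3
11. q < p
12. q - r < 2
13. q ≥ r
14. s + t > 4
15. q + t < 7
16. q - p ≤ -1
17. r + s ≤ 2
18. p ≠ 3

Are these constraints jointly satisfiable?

Satisfiable

The assignment p = 5, q = 1, r = 1, s = 1, t = 5 works:
  constraint 1 holds since s + t = 6.
  constraint 12 holds since q - r = 0.
  constraint 14 holds since s + t = 6.
The rest check out directly.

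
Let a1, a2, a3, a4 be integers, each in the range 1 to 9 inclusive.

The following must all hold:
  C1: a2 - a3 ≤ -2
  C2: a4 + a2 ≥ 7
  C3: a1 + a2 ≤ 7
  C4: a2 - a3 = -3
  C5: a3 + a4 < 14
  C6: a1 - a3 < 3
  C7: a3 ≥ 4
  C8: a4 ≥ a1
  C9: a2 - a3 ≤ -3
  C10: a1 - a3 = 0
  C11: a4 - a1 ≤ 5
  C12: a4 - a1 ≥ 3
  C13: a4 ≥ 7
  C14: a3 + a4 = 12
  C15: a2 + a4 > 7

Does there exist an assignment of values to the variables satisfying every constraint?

Setting (a1, a2, a3, a4) = (4, 1, 4, 8) satisfies everything: constraint 1: a2 - a3 = -3; constraint 2: a4 + a2 = 9, and the others follow.

Satisfiable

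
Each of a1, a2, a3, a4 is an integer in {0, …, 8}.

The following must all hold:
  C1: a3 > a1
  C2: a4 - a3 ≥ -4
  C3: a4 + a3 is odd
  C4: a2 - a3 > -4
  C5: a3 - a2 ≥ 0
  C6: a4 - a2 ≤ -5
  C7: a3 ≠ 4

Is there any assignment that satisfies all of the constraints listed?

Constraints 2, 5, and 6 give a4 − a3 ≥ -4, a3 − a2 ≥ 0, a2 − a4 ≥ 5.
Adding all 3 inequalities: the left sides telescope to 0, and the right sides sum to (-4) + 0 + 5 = 1. So 0 ≥ 1, which is false.

Unsatisfiable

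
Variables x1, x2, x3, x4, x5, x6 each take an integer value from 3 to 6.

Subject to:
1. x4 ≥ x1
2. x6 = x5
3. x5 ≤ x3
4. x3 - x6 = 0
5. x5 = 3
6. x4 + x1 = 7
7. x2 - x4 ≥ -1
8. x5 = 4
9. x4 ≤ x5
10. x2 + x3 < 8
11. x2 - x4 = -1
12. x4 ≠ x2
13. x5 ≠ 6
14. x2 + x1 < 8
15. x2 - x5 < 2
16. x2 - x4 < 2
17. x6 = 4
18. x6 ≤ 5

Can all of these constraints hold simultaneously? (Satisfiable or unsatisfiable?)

Constraint 17 fixes x6 = 4 and constraint 5 fixes x5 = 3, but constraint 2 requires x6 = x5. Since 4 ≠ 3, contradiction.

Unsatisfiable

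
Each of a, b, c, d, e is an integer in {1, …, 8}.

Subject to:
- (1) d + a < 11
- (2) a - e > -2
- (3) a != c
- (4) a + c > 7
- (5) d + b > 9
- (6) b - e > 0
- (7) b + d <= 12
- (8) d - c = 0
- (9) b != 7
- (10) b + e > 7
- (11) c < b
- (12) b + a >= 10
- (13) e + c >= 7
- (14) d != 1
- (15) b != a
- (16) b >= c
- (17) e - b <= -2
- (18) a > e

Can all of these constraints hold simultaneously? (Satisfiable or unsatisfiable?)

Satisfiable

Setting (a, b, c, d, e) = (5, 6, 4, 4, 4) satisfies everything: constraint 1: d + a = 9; constraint 2: a - e = 1, and the others follow.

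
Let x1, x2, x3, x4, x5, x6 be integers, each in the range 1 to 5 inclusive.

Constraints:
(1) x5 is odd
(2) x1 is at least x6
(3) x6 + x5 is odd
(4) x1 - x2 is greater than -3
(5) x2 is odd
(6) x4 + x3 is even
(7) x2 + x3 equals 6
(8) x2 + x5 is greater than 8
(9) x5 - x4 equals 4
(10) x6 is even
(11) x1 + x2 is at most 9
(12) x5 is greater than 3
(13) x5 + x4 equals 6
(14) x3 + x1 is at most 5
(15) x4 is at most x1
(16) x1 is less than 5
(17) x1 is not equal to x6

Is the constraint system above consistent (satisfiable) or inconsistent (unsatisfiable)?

Try x1 = 3, x2 = 5, x3 = 1, x4 = 1, x5 = 5, x6 = 2.
Check constraint 4: x1 - x2 = -2; constraint 7: x2 + x3 = 6. The remaining constraints are straightforward to verify.

Satisfiable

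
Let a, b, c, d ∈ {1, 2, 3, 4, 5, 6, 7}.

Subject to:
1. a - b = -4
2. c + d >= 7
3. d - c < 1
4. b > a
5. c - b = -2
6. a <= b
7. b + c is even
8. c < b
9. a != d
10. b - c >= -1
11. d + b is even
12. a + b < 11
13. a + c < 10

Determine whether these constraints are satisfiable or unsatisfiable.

Take a = 3, b = 7, c = 5, d = 5. Then constraint 1: a - b = -4; constraint 2: c + d = 10; constraint 3: d - c = 0, and every other listed constraint is also met.

Satisfiable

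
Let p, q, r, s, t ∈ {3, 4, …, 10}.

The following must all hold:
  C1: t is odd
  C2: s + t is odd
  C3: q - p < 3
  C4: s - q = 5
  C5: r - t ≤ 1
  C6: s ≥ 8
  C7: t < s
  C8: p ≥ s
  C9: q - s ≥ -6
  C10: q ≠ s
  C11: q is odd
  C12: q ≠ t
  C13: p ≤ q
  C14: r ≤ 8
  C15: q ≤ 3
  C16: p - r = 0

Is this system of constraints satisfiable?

Unsatisfiable

From constraints 6 and 8: p ≥ s and s ≥ 8, so p ≥ 8. From constraints 13 and 15: p ≤ q and q ≤ 3, so p ≤ 3. But 3 < 8, so no value of p works.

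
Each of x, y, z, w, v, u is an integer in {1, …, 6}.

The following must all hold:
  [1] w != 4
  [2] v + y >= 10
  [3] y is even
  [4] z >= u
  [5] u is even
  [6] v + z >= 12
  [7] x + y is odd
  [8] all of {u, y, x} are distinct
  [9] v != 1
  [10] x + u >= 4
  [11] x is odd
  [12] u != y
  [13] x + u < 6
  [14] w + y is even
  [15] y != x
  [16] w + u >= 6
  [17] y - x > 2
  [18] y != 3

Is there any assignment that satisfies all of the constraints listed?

One satisfying assignment is x = 1, y = 6, z = 6, w = 2, v = 6, u = 4.
For the less obvious constraints — constraint 2: v + y = 12; constraint 6: v + z = 12 — and the others hold by inspection.

Satisfiable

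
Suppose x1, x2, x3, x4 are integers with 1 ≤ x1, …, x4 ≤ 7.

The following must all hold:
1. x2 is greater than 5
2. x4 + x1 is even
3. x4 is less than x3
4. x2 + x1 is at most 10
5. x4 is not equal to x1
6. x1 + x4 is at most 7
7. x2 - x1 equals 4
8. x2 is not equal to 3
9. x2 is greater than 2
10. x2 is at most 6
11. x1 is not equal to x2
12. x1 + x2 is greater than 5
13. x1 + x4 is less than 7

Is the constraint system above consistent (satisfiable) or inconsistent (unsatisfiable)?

Satisfiable

The assignment x1 = 2, x2 = 6, x3 = 7, x4 = 4 works:
  constraint 4 holds since x2 + x1 = 8.
  constraint 6 holds since x1 + x4 = 6.
The rest check out directly.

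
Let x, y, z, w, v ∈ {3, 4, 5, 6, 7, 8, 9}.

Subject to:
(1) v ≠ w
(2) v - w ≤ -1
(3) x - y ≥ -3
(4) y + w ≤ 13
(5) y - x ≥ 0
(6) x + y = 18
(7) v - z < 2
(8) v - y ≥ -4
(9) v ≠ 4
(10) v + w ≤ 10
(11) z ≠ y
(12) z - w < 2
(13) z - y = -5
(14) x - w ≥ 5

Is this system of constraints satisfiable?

Constraints 2, 5, 8, and 14 give y − x ≥ 0, x − w ≥ 5, w − v ≥ 1, v − y ≥ -4.
Adding all 4 inequalities: the left sides telescope to 0, and the right sides sum to 0 + 5 + 1 + (-4) = 2. So 0 ≥ 2, which is false.

Unsatisfiable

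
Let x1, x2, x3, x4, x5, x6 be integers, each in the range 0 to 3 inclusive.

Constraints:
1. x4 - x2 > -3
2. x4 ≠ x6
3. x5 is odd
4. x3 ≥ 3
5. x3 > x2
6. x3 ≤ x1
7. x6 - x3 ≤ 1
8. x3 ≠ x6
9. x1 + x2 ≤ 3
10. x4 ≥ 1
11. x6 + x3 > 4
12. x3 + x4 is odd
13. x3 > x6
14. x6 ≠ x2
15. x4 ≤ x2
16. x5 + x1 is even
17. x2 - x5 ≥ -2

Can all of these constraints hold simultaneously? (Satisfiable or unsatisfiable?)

Unsatisfiable

From constraints 4 and 6: x1 ≥ x3 ≥ 3. From constraints 10 and 15: x2 ≥ x4 ≥ 1. Hence x1 + x2 ≥ 4. But constraint 9 requires x1 + x2 ≤ 3, and 3 < 4. Contradiction.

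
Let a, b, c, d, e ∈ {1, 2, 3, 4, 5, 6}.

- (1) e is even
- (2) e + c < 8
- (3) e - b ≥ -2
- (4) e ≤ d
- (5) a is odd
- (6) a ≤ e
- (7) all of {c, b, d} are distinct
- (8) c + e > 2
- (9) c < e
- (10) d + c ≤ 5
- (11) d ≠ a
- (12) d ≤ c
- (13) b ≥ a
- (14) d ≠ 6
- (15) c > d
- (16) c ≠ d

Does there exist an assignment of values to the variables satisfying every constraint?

Constraints 4, 9, and 15 give c < e, e ≤ d, d < c. Chaining: c < e ≤ d < c, which forces c < c — impossible.

Unsatisfiable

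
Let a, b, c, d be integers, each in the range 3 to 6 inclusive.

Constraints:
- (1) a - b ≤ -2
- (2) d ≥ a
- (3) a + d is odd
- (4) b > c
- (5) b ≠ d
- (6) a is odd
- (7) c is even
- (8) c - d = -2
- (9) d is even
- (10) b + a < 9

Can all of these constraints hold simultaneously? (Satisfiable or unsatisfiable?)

Satisfiable

The assignment a = 3, b = 5, c = 4, d = 6 works:
  constraint 1 holds since a - b = -2.
  constraint 8 holds since c - d = -2.
  constraint 10 holds since b + a = 8.
The rest check out directly.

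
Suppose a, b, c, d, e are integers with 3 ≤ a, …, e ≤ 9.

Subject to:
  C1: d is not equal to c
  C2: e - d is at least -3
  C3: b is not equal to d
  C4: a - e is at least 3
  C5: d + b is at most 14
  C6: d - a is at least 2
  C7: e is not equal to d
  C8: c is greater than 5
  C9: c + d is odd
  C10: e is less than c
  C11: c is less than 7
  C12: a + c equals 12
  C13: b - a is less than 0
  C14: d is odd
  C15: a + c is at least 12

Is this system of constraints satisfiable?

Unsatisfiable

Constraints 2, 4, and 6 give e − d ≥ -3, d − a ≥ 2, a − e ≥ 3.
Adding all 3 inequalities: the left sides telescope to 0, and the right sides sum to (-3) + 2 + 3 = 2. So 0 ≥ 2, which is false.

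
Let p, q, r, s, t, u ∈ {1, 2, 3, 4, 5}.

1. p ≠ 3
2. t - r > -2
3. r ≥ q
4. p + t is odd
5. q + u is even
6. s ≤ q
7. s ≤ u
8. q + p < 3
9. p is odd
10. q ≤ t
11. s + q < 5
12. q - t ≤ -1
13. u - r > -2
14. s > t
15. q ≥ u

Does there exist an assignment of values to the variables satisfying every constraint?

Constraints 6, 12, and 14 give q < t, t < s, s ≤ q. Chaining: q < t < s ≤ q, which forces q < q — impossible.

Unsatisfiable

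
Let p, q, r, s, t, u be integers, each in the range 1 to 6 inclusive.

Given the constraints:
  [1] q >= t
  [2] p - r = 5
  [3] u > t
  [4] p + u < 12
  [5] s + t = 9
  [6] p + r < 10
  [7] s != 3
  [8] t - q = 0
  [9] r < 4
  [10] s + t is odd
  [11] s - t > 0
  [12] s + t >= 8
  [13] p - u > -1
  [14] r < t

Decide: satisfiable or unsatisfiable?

One satisfying assignment is p = 6, q = 3, r = 1, s = 6, t = 3, u = 4.
For the less obvious constraints — constraint 2: p - r = 5; constraint 4: p + u = 10; constraint 5: s + t = 9 — and the others hold by inspection.

Satisfiable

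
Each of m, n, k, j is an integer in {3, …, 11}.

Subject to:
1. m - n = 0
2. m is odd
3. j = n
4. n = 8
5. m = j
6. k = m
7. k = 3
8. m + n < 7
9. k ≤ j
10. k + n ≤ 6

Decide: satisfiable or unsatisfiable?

Unsatisfiable

Constraint 7 fixes k = 3 and constraint 4 fixes n = 8. Constraints 3, 5, and 6 give k = m = j = n, so k = n. But 3 ≠ 8 — contradiction.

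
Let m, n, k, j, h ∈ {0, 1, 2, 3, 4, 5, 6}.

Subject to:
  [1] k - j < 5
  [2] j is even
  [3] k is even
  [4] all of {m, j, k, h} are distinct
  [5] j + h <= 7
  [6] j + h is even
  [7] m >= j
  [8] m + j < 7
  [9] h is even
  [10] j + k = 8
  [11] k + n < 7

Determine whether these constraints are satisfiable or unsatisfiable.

Satisfiable

The assignment m = 3, n = 0, k = 6, j = 2, h = 4 works:
  constraint 1 holds since k - j = 4.
  constraint 5 holds since j + h = 6.
The rest check out directly.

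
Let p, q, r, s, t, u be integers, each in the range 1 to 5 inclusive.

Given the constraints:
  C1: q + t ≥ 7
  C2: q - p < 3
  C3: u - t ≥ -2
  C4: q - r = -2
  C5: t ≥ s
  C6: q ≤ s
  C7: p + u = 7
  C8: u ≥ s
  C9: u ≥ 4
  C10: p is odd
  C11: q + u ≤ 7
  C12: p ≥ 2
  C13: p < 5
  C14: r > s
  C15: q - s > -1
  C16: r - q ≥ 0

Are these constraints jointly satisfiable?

Satisfiable

Take p = 3, q = 3, r = 5, s = 3, t = 5, u = 4. Then constraint 1: q + t = 8; constraint 2: q - p = 0, and every other listed constraint is also met.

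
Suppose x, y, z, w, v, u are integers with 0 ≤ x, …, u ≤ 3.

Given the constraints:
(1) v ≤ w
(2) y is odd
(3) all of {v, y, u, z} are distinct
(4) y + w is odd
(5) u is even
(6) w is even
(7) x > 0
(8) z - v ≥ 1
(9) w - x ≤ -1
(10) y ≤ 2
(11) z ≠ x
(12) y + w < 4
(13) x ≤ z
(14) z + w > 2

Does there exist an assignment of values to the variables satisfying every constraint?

Try x = 2, y = 1, z = 3, w = 0, v = 0, u = 2.
Check constraint 8: z - v = 3; constraint 9: w - x = -2. The remaining constraints are straightforward to verify.

Satisfiable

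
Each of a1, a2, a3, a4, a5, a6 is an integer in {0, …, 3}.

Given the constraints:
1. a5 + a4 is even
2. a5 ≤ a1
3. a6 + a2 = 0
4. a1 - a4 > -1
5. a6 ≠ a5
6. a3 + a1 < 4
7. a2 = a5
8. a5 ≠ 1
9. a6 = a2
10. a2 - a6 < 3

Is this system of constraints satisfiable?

From constraints 7 and 9, a6 = a2 = a5, so a6 = a5. But constraint 5 says a6 ≠ a5. Contradiction.

Unsatisfiable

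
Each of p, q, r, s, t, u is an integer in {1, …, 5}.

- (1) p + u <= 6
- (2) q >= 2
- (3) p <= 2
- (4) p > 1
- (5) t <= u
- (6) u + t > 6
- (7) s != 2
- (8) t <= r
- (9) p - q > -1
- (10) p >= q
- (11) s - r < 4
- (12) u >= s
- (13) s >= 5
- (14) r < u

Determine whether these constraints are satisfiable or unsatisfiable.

Unsatisfiable

From constraints 2 and 10: p ≥ q ≥ 2. From constraints 12 and 13: u ≥ s ≥ 5. Hence p + u ≥ 7. But constraint 1 requires p + u ≤ 6, and 6 < 7. Contradiction.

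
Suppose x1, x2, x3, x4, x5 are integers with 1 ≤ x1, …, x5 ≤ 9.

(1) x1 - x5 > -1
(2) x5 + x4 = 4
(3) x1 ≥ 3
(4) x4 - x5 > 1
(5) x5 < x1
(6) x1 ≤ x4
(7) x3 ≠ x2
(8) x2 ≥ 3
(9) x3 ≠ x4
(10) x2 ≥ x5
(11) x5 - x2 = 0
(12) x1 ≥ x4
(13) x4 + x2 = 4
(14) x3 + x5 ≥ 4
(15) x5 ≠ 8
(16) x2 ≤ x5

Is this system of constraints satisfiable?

Unsatisfiable

From constraints 8 and 16: x5 ≥ x2 ≥ 3. From constraints 3 and 6: x4 ≥ x1 ≥ 3. Hence x5 + x4 ≥ 6. But constraint 2 requires x5 + x4 = 4, and 4 < 6. Contradiction.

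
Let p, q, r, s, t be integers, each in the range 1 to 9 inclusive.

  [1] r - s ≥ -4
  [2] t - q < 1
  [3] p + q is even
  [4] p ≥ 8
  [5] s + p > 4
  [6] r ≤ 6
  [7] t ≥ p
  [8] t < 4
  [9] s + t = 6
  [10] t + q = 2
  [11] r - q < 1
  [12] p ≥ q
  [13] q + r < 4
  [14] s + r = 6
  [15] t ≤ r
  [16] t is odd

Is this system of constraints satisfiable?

From constraints 4 and 7: t ≥ p and p ≥ 8, so t ≥ 8. From constraints 6 and 15: t ≤ r and r ≤ 6, so t ≤ 6. But 6 < 8, so no value of t works.

Unsatisfiable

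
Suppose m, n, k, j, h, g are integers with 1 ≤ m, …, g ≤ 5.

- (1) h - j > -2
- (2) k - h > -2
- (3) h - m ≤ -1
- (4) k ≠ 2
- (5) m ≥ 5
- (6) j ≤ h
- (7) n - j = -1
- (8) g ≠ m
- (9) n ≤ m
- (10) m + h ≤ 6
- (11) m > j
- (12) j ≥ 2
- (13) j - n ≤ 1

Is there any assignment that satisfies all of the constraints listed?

From constraint 5: m ≥ 5. From constraints 6 and 12: h ≥ j ≥ 2. Hence m + h ≥ 7. But constraint 10 requires m + h ≤ 6, and 6 < 7. Contradiction.

Unsatisfiable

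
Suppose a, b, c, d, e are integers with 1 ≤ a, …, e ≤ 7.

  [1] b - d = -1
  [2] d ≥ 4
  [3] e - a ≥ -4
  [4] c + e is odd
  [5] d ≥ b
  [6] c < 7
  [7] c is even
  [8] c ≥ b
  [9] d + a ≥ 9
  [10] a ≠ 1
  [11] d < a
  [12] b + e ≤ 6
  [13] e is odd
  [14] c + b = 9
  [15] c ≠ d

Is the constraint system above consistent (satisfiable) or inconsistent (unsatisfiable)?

Satisfiable

Take a = 6, b = 3, c = 6, d = 4, e = 3. Then constraint 1: b - d = -1; constraint 3: e - a = -3, and every other listed constraint is also met.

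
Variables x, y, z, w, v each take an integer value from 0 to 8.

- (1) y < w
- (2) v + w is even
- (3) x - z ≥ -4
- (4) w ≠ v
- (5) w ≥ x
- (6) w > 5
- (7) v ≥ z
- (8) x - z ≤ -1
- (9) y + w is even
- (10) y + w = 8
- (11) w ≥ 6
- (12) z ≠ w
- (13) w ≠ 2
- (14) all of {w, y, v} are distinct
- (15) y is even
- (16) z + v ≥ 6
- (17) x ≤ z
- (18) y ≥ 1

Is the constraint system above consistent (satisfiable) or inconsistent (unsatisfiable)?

The assignment x = 0, y = 2, z = 3, w = 6, v = 4 works:
  constraint 3 holds since x - z = -3.
  constraint 8 holds since x - z = -3.
The rest check out directly.

Satisfiable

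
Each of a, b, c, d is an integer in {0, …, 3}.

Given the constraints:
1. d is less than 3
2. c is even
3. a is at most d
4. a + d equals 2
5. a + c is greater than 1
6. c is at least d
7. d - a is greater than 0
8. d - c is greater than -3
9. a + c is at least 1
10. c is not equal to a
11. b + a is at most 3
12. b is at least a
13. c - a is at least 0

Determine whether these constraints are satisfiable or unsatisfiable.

Satisfiable

One satisfying assignment is a = 0, b = 0, c = 2, d = 2.
For the less obvious constraints — constraint 4: a + d = 2; constraint 5: a + c = 2; constraint 7: d - a = 2 — and the others hold by inspection.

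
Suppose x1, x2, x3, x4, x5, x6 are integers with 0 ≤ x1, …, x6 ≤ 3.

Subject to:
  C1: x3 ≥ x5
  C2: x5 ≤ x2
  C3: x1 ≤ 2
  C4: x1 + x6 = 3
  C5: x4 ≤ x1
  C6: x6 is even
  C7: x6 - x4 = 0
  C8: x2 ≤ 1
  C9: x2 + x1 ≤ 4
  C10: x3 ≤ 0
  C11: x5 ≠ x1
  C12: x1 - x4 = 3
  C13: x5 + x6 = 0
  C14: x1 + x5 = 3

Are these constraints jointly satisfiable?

From constraint 3: x1 ≤ 2. From constraints 1 and 10: x5 ≤ x3 ≤ 0. Hence x1 + x5 ≤ 2. But constraint 14 requires x1 + x5 = 3, and 3 > 2. Contradiction.

Unsatisfiable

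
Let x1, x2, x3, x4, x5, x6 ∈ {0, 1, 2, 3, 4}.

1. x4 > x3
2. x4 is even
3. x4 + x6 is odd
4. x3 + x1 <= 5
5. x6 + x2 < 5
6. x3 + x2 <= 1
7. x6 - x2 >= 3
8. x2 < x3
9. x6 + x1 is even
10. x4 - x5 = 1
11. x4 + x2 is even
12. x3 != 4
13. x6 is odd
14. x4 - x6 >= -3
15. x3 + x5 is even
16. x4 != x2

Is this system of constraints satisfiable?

Satisfiable

Try x1 = 1, x2 = 0, x3 = 1, x4 = 2, x5 = 1, x6 = 3.
Check constraint 4: x3 + x1 = 2; constraint 5: x6 + x2 = 3; constraint 6: x3 + x2 = 1. The remaining constraints are straightforward to verify.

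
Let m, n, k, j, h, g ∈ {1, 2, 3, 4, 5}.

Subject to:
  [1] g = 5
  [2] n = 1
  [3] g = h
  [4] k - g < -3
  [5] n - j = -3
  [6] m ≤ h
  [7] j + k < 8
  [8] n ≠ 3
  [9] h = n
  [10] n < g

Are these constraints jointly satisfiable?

Unsatisfiable

Constraint 1 fixes g = 5 and constraint 2 fixes n = 1. Constraints 3 and 9 give g = h = n, so g = n. But 5 ≠ 1 — contradiction.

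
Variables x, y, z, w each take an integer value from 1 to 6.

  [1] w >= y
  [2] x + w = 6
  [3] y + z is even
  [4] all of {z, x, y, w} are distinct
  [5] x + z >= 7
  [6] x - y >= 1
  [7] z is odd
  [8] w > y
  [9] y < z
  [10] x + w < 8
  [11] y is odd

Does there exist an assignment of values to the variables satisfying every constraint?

Take x = 2, y = 1, z = 5, w = 4. Then constraint 2: x + w = 6; constraint 5: x + z = 7; constraint 6: x - y = 1, and every other listed constraint is also met.

Satisfiable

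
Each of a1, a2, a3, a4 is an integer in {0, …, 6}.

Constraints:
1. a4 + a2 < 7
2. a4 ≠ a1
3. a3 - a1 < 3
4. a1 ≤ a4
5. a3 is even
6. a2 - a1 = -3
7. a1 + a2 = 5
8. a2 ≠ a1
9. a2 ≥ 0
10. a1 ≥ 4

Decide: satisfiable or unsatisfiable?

Try a1 = 4, a2 = 1, a3 = 4, a4 = 5.
Check constraint 1: a4 + a2 = 6; constraint 3: a3 - a1 = 0; constraint 6: a2 - a1 = -3. The remaining constraints are straightforward to verify.

Satisfiable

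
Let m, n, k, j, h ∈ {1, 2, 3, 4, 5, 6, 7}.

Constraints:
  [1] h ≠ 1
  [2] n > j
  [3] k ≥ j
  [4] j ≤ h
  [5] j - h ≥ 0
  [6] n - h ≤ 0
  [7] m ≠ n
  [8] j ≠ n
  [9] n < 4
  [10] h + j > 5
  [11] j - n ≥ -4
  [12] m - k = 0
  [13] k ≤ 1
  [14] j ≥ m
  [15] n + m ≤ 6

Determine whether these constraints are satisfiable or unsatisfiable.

Constraints 2, 5, and 6 give h ≤ j, j < n, n ≤ h. Chaining: h ≤ j < n ≤ h, which forces h < h — impossible.

Unsatisfiable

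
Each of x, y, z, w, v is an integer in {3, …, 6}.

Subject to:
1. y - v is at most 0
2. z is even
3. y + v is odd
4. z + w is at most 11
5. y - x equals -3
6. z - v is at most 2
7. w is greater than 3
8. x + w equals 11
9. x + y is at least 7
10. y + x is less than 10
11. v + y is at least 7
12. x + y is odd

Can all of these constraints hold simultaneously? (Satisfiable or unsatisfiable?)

Satisfiable

Setting (x, y, z, w, v) = (6, 3, 6, 5, 6) satisfies everything: constraint 1: y - v = -3; constraint 4: z + w = 11; constraint 5: y - x = -3, and the others follow.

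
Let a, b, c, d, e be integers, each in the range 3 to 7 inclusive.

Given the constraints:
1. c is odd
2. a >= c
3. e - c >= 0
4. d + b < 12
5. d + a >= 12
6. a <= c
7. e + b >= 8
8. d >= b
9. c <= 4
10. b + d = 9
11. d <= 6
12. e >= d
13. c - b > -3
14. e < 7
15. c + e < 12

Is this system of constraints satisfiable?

From constraint 11: d ≤ 6. From constraints 6 and 9: a ≤ c ≤ 4. Hence d + a ≤ 10. But constraint 5 requires d + a ≥ 12, and 12 > 10. Contradiction.

Unsatisfiable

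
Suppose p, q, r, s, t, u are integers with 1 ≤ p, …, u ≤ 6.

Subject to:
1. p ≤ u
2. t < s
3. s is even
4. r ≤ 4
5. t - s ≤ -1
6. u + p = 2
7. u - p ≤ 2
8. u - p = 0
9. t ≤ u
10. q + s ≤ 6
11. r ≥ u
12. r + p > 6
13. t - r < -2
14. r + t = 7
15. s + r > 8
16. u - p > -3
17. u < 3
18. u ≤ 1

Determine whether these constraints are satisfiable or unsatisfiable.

Unsatisfiable

From constraint 4: r ≤ 4. From constraints 9 and 18: t ≤ u ≤ 1. Hence r + t ≤ 5. But constraint 14 requires r + t = 7, and 7 > 5. Contradiction.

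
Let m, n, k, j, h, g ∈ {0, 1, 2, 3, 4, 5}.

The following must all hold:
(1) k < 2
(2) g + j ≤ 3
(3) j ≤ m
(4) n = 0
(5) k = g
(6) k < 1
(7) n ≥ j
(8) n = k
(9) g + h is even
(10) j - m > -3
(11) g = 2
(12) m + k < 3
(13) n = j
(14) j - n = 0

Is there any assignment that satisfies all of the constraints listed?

Constraint 4 fixes n = 0 and constraint 11 fixes g = 2. Constraints 5 and 8 give n = k = g, so n = g. But 0 ≠ 2 — contradiction.

Unsatisfiable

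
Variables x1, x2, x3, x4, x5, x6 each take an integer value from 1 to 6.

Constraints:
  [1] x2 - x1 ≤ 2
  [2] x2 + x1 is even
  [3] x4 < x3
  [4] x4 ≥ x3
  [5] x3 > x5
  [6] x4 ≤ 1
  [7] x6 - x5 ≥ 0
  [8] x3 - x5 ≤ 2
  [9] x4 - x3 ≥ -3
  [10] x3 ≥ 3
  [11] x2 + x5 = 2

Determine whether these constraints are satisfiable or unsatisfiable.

From constraints 4 and 10: x4 ≥ x3 and x3 ≥ 3, so x4 ≥ 3. From constraint 6: x4 ≤ 1. But 1 < 3, so no value of x4 works.

Unsatisfiable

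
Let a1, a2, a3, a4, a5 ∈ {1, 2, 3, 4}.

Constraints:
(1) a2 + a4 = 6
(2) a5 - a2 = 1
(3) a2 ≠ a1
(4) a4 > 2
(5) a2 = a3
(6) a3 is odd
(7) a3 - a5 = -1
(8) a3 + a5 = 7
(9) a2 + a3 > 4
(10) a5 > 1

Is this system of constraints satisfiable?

Satisfiable

Setting (a1, a2, a3, a4, a5) = (1, 3, 3, 3, 4) satisfies everything: constraint 1: a2 + a4 = 6; constraint 2: a5 - a2 = 1; constraint 7: a3 - a5 = -1, and the others follow.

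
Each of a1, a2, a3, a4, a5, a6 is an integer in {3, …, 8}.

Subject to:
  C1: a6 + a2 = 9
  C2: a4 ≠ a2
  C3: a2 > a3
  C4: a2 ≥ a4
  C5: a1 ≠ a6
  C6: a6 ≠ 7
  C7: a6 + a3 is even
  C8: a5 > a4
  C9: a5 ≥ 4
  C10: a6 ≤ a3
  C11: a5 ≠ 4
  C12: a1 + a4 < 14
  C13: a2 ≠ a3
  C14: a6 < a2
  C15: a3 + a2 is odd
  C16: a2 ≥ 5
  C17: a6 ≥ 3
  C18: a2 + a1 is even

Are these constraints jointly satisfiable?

Take a1 = 8, a2 = 6, a3 = 3, a4 = 3, a5 = 8, a6 = 3. Then constraint 1: a6 + a2 = 9; constraint 7: a6 + a3 = 6 is even; constraint 12: a1 + a4 = 11, and every other listed constraint is also met.

Satisfiable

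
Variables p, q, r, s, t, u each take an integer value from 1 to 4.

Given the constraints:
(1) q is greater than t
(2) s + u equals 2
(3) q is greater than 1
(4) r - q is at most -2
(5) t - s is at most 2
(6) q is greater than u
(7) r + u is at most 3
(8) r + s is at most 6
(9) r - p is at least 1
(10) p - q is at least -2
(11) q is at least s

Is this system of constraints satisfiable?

Constraints 4, 9, and 10 give q − r ≥ 2, r − p ≥ 1, p − q ≥ -2.
Adding all 3 inequalities: the left sides telescope to 0, and the right sides sum to 2 + 1 + (-2) = 1. So 0 ≥ 1, which is false.

Unsatisfiable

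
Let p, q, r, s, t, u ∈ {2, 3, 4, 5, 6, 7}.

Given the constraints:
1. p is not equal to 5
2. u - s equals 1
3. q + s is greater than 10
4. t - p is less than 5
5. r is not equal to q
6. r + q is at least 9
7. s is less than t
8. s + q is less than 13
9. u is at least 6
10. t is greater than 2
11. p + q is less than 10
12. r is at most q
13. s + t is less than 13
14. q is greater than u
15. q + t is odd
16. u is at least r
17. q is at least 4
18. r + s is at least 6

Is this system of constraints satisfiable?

Satisfiable

One satisfying assignment is p = 2, q = 7, r = 3, s = 5, t = 6, u = 6.
For the less obvious constraints — constraint 2: u - s = 1; constraint 3: q + s = 12; constraint 4: t - p = 4 — and the others hold by inspection.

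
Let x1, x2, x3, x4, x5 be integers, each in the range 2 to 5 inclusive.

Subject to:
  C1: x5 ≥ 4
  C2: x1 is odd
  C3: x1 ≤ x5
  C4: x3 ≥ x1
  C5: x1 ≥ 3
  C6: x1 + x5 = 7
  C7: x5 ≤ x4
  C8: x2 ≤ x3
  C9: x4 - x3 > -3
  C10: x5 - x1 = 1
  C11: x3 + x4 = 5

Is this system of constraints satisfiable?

From constraints 4 and 5: x3 ≥ x1 ≥ 3. From constraints 1 and 7: x4 ≥ x5 ≥ 4. Hence x3 + x4 ≥ 7. But constraint 11 requires x3 + x4 = 5, and 5 < 7. Contradiction.

Unsatisfiable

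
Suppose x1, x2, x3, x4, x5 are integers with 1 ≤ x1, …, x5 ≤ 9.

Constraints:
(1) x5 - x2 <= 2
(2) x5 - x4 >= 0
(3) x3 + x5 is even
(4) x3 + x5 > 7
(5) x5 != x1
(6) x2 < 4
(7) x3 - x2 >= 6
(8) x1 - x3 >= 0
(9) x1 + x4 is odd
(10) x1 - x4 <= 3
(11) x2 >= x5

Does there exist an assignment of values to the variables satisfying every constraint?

Unsatisfiable

Constraints 1, 2, 7, 8, and 10 give x3 − x2 ≥ 6, x2 − x5 ≥ -2, x5 − x4 ≥ 0, x4 − x1 ≥ -3, x1 − x3 ≥ 0.
Adding all 5 inequalities: the left sides telescope to 0, and the right sides sum to 6 + (-2) + 0 + (-3) + 0 = 1. So 0 ≥ 1, which is false.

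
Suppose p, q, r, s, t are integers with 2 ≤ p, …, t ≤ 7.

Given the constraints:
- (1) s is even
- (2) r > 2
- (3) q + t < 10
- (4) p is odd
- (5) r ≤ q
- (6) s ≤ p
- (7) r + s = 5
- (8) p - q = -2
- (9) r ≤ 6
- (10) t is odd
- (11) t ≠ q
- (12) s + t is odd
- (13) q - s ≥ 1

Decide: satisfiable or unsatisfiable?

Satisfiable

The assignment p = 3, q = 5, r = 3, s = 2, t = 3 works:
  constraint 3 holds since q + t = 8.
  constraint 7 holds since r + s = 5.
The rest check out directly.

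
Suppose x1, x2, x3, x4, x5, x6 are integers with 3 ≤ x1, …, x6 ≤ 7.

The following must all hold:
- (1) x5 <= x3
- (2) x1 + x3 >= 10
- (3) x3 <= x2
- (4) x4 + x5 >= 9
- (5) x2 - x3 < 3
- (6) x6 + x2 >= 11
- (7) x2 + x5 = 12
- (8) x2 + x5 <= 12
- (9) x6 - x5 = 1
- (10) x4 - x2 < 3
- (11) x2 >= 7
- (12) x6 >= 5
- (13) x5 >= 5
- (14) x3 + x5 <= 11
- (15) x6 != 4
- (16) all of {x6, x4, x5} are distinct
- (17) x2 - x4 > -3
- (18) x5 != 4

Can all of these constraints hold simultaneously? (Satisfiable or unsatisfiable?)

Satisfiable

The assignment x1 = 5, x2 = 7, x3 = 6, x4 = 7, x5 = 5, x6 = 6 works:
  constraint 2 holds since x1 + x3 = 11.
  constraint 4 holds since x4 + x5 = 12.
  constraint 5 holds since x2 - x3 = 1.
The rest check out directly.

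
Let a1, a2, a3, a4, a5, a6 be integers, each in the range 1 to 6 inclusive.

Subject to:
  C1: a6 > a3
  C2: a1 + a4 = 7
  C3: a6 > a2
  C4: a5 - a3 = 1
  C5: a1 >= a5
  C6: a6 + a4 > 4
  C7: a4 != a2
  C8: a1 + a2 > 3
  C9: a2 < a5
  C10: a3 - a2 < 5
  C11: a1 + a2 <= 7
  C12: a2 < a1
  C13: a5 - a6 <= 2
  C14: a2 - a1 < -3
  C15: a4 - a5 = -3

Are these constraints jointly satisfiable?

Take a1 = 5, a2 = 1, a3 = 4, a4 = 2, a5 = 5, a6 = 5. Then constraint 2: a1 + a4 = 7; constraint 4: a5 - a3 = 1, and every other listed constraint is also met.

Satisfiable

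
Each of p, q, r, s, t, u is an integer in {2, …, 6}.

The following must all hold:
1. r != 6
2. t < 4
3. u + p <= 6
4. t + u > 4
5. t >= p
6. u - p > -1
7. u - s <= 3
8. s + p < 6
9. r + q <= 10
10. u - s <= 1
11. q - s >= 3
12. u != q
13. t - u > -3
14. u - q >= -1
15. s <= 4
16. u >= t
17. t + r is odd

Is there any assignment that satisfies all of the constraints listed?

Constraints 10, 11, and 14 give q − s ≥ 3, s − u ≥ -1, u − q ≥ -1.
Adding all 3 inequalities: the left sides telescope to 0, and the right sides sum to 3 + (-1) + (-1) = 1. So 0 ≥ 1, which is false.

Unsatisfiable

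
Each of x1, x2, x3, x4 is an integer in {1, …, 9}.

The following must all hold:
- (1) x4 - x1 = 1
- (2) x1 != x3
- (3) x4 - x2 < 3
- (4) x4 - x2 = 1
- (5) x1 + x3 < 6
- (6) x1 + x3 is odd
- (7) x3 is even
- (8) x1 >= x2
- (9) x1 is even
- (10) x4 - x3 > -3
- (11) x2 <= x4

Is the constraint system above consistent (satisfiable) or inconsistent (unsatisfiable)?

Unsatisfiable

Constraint 9 makes x1 even and constraint 7 makes x3 even, so x1 + x3 must be even. Constraint 6 says x1 + x3 is odd — contradiction.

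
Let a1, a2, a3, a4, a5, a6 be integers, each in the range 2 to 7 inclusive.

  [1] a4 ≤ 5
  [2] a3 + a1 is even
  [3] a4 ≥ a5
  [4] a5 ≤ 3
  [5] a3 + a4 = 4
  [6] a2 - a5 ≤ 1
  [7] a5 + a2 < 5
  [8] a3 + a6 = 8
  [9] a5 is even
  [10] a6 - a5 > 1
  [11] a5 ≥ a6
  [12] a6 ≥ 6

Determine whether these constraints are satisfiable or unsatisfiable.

From constraints 11 and 12: a5 ≥ a6 and a6 ≥ 6, so a5 ≥ 6. From constraints 1 and 3: a5 ≤ a4 and a4 ≤ 5, so a5 ≤ 5. But 5 < 6, so no value of a5 works.

Unsatisfiable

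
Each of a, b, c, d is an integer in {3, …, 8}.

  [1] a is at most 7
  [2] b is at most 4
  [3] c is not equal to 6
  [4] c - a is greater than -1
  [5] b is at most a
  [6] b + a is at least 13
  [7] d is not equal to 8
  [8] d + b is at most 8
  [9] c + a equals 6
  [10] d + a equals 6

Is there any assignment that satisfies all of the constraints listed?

From constraint 2: b ≤ 4. From constraint 1: a ≤ 7. Hence b + a ≤ 11. But constraint 6 requires b + a ≥ 13, and 13 > 11. Contradiction.

Unsatisfiable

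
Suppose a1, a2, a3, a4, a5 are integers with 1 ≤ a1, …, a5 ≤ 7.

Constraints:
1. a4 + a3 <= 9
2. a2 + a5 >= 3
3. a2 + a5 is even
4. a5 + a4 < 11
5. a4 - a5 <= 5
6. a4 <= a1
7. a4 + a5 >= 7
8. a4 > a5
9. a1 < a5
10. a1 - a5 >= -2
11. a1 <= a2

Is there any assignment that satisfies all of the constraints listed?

Unsatisfiable

Constraints 6, 8, and 9 give a1 < a5, a5 < a4, a4 ≤ a1. Chaining: a1 < a5 < a4 ≤ a1, which forces a1 < a1 — impossible.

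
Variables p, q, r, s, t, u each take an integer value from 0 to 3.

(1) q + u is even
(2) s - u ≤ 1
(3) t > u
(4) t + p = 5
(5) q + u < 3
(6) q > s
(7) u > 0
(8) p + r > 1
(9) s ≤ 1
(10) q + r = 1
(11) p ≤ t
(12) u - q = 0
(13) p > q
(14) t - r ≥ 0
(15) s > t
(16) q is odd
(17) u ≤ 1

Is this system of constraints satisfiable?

Constraints 6, 11, 13, and 15 give p ≤ t, t < s, s < q, q < p. Chaining: p ≤ t < s < q < p, which forces p < p — impossible.

Unsatisfiable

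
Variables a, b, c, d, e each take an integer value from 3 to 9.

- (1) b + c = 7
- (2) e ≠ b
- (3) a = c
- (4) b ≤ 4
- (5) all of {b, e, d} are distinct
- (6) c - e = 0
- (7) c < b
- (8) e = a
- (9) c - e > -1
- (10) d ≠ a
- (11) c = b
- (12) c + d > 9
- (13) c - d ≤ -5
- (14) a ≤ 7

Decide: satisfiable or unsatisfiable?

Unsatisfiable

From constraints 3, 8, and 11, e = a = c = b, so e = b. But constraint 2 says e ≠ b. Contradiction.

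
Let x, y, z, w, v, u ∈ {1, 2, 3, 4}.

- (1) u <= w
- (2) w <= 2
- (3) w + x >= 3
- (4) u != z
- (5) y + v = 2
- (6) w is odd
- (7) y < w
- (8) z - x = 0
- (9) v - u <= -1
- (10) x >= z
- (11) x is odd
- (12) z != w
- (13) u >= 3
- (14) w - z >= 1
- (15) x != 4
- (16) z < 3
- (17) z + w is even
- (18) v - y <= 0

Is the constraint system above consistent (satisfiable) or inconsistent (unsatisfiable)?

Unsatisfiable

From constraint 13: u ≥ 3. From constraints 1 and 2: u ≤ w and w ≤ 2, so u ≤ 2. But 2 < 3, so no value of u works.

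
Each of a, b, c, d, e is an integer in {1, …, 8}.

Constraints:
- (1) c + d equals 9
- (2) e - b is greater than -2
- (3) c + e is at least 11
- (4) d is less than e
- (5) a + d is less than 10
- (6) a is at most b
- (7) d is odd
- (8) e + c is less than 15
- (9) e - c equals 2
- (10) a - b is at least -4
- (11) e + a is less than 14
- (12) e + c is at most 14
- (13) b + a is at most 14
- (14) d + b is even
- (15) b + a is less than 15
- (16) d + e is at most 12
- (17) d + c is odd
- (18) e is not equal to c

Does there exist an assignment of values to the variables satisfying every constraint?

Satisfiable

Try a = 5, b = 7, c = 6, d = 3, e = 8.
Check constraint 1: c + d = 9; constraint 2: e - b = 1. The remaining constraints are straightforward to verify.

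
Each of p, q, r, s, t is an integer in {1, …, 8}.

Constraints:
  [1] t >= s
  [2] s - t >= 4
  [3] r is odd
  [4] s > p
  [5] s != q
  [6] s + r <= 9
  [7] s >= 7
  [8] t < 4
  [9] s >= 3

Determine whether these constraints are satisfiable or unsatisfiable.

Unsatisfiable

From constraints 1 and 7: t ≥ s and s ≥ 7, so t ≥ 7. From constraint 8: t ≤ 3. But 3 < 7, so no value of t works.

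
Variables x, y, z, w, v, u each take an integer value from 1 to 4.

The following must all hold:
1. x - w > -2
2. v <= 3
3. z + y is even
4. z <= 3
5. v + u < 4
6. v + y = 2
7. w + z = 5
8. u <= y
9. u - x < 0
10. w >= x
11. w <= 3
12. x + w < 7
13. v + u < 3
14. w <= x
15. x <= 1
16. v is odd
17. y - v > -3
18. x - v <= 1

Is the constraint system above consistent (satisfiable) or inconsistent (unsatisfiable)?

From constraints 14 and 15: w ≤ x ≤ 1. From constraint 4: z ≤ 3. Hence w + z ≤ 4. But constraint 7 requires w + z = 5, and 5 > 4. Contradiction.

Unsatisfiable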